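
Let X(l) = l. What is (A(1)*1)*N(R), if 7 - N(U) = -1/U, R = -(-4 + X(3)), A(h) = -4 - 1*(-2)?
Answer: -16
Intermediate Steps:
A(h) = -2 (A(h) = -4 + 2 = -2)
R = 1 (R = -(-4 + 3) = -1*(-1) = 1)
N(U) = 7 + 1/U (N(U) = 7 - (-1)/U = 7 + 1/U)
(A(1)*1)*N(R) = (-2*1)*(7 + 1/1) = -2*(7 + 1) = -2*8 = -16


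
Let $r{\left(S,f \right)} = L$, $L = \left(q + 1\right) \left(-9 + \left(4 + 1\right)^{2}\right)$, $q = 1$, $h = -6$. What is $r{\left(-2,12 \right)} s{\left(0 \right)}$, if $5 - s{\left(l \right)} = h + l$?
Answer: $352$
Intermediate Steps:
$s{\left(l \right)} = 11 - l$ ($s{\left(l \right)} = 5 - \left(-6 + l\right) = 11 - l$)
$L = 32$ ($L = \left(1 + 1\right) \left(-9 + \left(4 + 1\right)^{2}\right) = 2 \left(-9 + 5^{2}\right) = 2 \left(-9 + 25\right) = 2 \cdot 16 = 32$)
$r{\left(S,f \right)} = 32$
$r{\left(-2,12 \right)} s{\left(0 \right)} = 32 \left(11 - 0\right) = 32 \left(11 + 0\right) = 32 \cdot 11 = 352$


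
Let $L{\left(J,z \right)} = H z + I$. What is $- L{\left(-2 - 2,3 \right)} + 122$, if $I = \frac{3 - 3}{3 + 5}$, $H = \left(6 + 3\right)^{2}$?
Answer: $-121$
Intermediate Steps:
$H = 81$ ($H = 9^{2} = 81$)
$I = 0$ ($I = \frac{0}{8} = 0 \cdot \frac{1}{8} = 0$)
$L{\left(J,z \right)} = 81 z$ ($L{\left(J,z \right)} = 81 z + 0 = 81 z$)
$- L{\left(-2 - 2,3 \right)} + 122 = - 81 \cdot 3 + 122 = \left(-1\right) 243 + 122 = -243 + 122 = -121$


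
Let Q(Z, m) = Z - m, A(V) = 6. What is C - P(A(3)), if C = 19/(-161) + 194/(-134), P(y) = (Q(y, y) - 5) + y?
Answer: -27677/10787 ≈ -2.5658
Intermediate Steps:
P(y) = -5 + y (P(y) = ((y - y) - 5) + y = (0 - 5) + y = -5 + y)
C = -16890/10787 (C = 19*(-1/161) + 194*(-1/134) = -19/161 - 97/67 = -16890/10787 ≈ -1.5658)
C - P(A(3)) = -16890/10787 - (-5 + 6) = -16890/10787 - 1*1 = -16890/10787 - 1 = -27677/10787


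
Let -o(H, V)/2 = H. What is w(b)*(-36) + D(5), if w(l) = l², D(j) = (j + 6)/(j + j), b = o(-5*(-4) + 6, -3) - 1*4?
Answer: -1128949/10 ≈ -1.1289e+5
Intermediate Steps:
o(H, V) = -2*H
b = -56 (b = -2*(-5*(-4) + 6) - 1*4 = -2*(20 + 6) - 4 = -2*26 - 4 = -52 - 4 = -56)
D(j) = (6 + j)/(2*j) (D(j) = (6 + j)/((2*j)) = (6 + j)*(1/(2*j)) = (6 + j)/(2*j))
w(b)*(-36) + D(5) = (-56)²*(-36) + (½)*(6 + 5)/5 = 3136*(-36) + (½)*(⅕)*11 = -112896 + 11/10 = -1128949/10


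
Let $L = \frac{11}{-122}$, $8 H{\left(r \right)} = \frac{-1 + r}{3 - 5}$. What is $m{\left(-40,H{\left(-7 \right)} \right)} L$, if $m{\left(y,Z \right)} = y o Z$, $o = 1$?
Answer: $\frac{110}{61} \approx 1.8033$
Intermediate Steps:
$H{\left(r \right)} = \frac{1}{16} - \frac{r}{16}$ ($H{\left(r \right)} = \frac{\left(-1 + r\right) \frac{1}{3 - 5}}{8} = \frac{\left(-1 + r\right) \frac{1}{-2}}{8} = \frac{\left(-1 + r\right) \left(- \frac{1}{2}\right)}{8} = \frac{\frac{1}{2} - \frac{r}{2}}{8} = \frac{1}{16} - \frac{r}{16}$)
$m{\left(y,Z \right)} = Z y$ ($m{\left(y,Z \right)} = y 1 Z = y Z = Z y$)
$L = - \frac{11}{122}$ ($L = 11 \left(- \frac{1}{122}\right) = - \frac{11}{122} \approx -0.090164$)
$m{\left(-40,H{\left(-7 \right)} \right)} L = \left(\frac{1}{16} - - \frac{7}{16}\right) \left(-40\right) \left(- \frac{11}{122}\right) = \left(\frac{1}{16} + \frac{7}{16}\right) \left(-40\right) \left(- \frac{11}{122}\right) = \frac{1}{2} \left(-40\right) \left(- \frac{11}{122}\right) = \left(-20\right) \left(- \frac{11}{122}\right) = \frac{110}{61}$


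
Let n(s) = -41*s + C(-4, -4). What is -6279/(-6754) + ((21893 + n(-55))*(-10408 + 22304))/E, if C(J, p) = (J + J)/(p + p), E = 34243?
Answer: 176407319983/21025202 ≈ 8390.3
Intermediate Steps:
C(J, p) = J/p (C(J, p) = (2*J)/((2*p)) = (2*J)*(1/(2*p)) = J/p)
n(s) = 1 - 41*s (n(s) = -41*s - 4/(-4) = -41*s - 4*(-1/4) = -41*s + 1 = 1 - 41*s)
-6279/(-6754) + ((21893 + n(-55))*(-10408 + 22304))/E = -6279/(-6754) + ((21893 + (1 - 41*(-55)))*(-10408 + 22304))/34243 = -6279*(-1/6754) + ((21893 + (1 + 2255))*11896)*(1/34243) = 6279/6754 + ((21893 + 2256)*11896)*(1/34243) = 6279/6754 + (24149*11896)*(1/34243) = 6279/6754 + 287276504*(1/34243) = 6279/6754 + 287276504/34243 = 176407319983/21025202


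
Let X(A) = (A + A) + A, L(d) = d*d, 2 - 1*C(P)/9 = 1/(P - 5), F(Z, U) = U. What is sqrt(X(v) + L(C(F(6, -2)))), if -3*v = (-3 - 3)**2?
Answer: 3*sqrt(1829)/7 ≈ 18.329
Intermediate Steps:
v = -12 (v = -(-3 - 3)**2/3 = -1/3*(-6)**2 = -1/3*36 = -12)
C(P) = 18 - 9/(-5 + P) (C(P) = 18 - 9/(P - 5) = 18 - 9/(-5 + P))
L(d) = d**2
X(A) = 3*A (X(A) = 2*A + A = 3*A)
sqrt(X(v) + L(C(F(6, -2)))) = sqrt(3*(-12) + (9*(-11 + 2*(-2))/(-5 - 2))**2) = sqrt(-36 + (9*(-11 - 4)/(-7))**2) = sqrt(-36 + (9*(-1/7)*(-15))**2) = sqrt(-36 + (135/7)**2) = sqrt(-36 + 18225/49) = sqrt(16461/49) = 3*sqrt(1829)/7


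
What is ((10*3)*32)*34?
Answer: 32640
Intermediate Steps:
((10*3)*32)*34 = (30*32)*34 = 960*34 = 32640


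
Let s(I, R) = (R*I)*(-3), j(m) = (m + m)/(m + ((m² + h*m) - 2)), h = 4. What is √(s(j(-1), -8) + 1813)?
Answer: √1821 ≈ 42.673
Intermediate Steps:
j(m) = 2*m/(-2 + m² + 5*m) (j(m) = (m + m)/(m + ((m² + 4*m) - 2)) = (2*m)/(m + (-2 + m² + 4*m)) = (2*m)/(-2 + m² + 5*m) = 2*m/(-2 + m² + 5*m))
s(I, R) = -3*I*R (s(I, R) = (I*R)*(-3) = -3*I*R)
√(s(j(-1), -8) + 1813) = √(-3*2*(-1)/(-2 + (-1)² + 5*(-1))*(-8) + 1813) = √(-3*2*(-1)/(-2 + 1 - 5)*(-8) + 1813) = √(-3*2*(-1)/(-6)*(-8) + 1813) = √(-3*2*(-1)*(-⅙)*(-8) + 1813) = √(-3*⅓*(-8) + 1813) = √(8 + 1813) = √1821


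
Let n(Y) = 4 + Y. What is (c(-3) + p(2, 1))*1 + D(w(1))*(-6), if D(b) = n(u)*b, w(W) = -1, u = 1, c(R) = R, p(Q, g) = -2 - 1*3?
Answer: 22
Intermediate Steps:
p(Q, g) = -5 (p(Q, g) = -2 - 3 = -5)
D(b) = 5*b (D(b) = (4 + 1)*b = 5*b)
(c(-3) + p(2, 1))*1 + D(w(1))*(-6) = (-3 - 5)*1 + (5*(-1))*(-6) = -8*1 - 5*(-6) = -8 + 30 = 22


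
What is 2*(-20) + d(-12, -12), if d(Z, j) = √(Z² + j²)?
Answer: -40 + 12*√2 ≈ -23.029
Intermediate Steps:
2*(-20) + d(-12, -12) = 2*(-20) + √((-12)² + (-12)²) = -40 + √(144 + 144) = -40 + √288 = -40 + 12*√2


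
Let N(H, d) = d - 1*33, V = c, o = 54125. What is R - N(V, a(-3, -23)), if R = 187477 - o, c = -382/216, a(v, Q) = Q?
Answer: 133408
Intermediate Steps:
c = -191/108 (c = -382*1/216 = -191/108 ≈ -1.7685)
V = -191/108 ≈ -1.7685
R = 133352 (R = 187477 - 1*54125 = 187477 - 54125 = 133352)
N(H, d) = -33 + d (N(H, d) = d - 33 = -33 + d)
R - N(V, a(-3, -23)) = 133352 - (-33 - 23) = 133352 - 1*(-56) = 133352 + 56 = 133408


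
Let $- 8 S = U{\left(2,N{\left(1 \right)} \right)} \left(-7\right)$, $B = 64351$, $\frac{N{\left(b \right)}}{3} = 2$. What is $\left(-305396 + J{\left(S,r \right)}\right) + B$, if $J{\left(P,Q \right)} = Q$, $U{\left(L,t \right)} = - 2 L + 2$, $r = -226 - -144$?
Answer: $-241127$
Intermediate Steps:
$r = -82$ ($r = -226 + 144 = -82$)
$N{\left(b \right)} = 6$ ($N{\left(b \right)} = 3 \cdot 2 = 6$)
$U{\left(L,t \right)} = 2 - 2 L$
$S = - \frac{7}{4}$ ($S = - \frac{\left(2 - 4\right) \left(-7\right)}{8} = - \frac{\left(-2\right) \left(-7\right)}{8} = \left(- \frac{1}{8}\right) 14 = - \frac{7}{4} \approx -1.75$)
$\left(-305396 + J{\left(S,r \right)}\right) + B = \left(-305396 - 82\right) + 64351 = -305478 + 64351 = -241127$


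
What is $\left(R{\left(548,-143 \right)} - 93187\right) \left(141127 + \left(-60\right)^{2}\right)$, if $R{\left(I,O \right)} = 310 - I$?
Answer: $-13521119975$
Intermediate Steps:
$\left(R{\left(548,-143 \right)} - 93187\right) \left(141127 + \left(-60\right)^{2}\right) = \left(\left(310 - 548\right) - 93187\right) \left(141127 + \left(-60\right)^{2}\right) = \left(\left(310 - 548\right) - 93187\right) \left(141127 + 3600\right) = \left(-238 - 93187\right) 144727 = \left(-93425\right) 144727 = -13521119975$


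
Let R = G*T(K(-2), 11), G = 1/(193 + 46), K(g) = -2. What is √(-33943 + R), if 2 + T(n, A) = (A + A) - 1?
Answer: I*√1938853562/239 ≈ 184.24*I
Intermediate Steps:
G = 1/239 ≈ 0.0041841
T(n, A) = -3 + 2*A (T(n, A) = -2 + ((A + A) - 1) = -2 + (2*A - 1) = -2 + (-1 + 2*A) = -3 + 2*A)
R = 19/239 (R = (-3 + 2*11)/239 = (-3 + 22)/239 = (1/239)*19 = 19/239 ≈ 0.079498)
√(-33943 + R) = √(-33943 + 19/239) = √(-8112358/239) = I*√1938853562/239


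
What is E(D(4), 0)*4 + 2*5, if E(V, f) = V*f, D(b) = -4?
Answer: 10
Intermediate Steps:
E(D(4), 0)*4 + 2*5 = -4*0*4 + 2*5 = 0*4 + 10 = 0 + 10 = 10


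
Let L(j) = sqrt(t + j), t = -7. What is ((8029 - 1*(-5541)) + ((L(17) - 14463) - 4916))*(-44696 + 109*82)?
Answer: 207718222 - 35758*sqrt(10) ≈ 2.0761e+8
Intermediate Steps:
L(j) = sqrt(-7 + j)
((8029 - 1*(-5541)) + ((L(17) - 14463) - 4916))*(-44696 + 109*82) = ((8029 - 1*(-5541)) + ((sqrt(-7 + 17) - 14463) - 4916))*(-44696 + 109*82) = ((8029 + 5541) + ((sqrt(10) - 14463) - 4916))*(-44696 + 8938) = (13570 + ((-14463 + sqrt(10)) - 4916))*(-35758) = (13570 + (-19379 + sqrt(10)))*(-35758) = (-5809 + sqrt(10))*(-35758) = 207718222 - 35758*sqrt(10)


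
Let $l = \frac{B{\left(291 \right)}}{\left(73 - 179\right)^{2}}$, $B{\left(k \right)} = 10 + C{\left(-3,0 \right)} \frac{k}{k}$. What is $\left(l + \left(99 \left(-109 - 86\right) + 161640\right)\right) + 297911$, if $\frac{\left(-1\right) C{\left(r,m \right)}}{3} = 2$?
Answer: $\frac{1236651015}{2809} \approx 4.4025 \cdot 10^{5}$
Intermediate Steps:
$C{\left(r,m \right)} = -6$ ($C{\left(r,m \right)} = \left(-3\right) 2 = -6$)
$B{\left(k \right)} = 4$ ($B{\left(k \right)} = 10 - 6 \frac{k}{k} = 10 - 6 = 4$)
$l = \frac{1}{2809}$ ($l = \frac{4}{\left(73 - 179\right)^{2}} = \frac{4}{\left(-106\right)^{2}} = \frac{4}{11236} = 4 \cdot \frac{1}{11236} = \frac{1}{2809} \approx 0.000356$)
$\left(l + \left(99 \left(-109 - 86\right) + 161640\right)\right) + 297911 = \left(\frac{1}{2809} + \left(99 \left(-109 - 86\right) + 161640\right)\right) + 297911 = \left(\frac{1}{2809} + \left(99 \left(-195\right) + 161640\right)\right) + 297911 = \left(\frac{1}{2809} + \left(-19305 + 161640\right)\right) + 297911 = \left(\frac{1}{2809} + 142335\right) + 297911 = \frac{399819016}{2809} + 297911 = \frac{1236651015}{2809}$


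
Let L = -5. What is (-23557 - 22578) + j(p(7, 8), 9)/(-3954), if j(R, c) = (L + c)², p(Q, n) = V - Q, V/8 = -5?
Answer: -91208903/1977 ≈ -46135.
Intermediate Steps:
V = -40 (V = 8*(-5) = -40)
p(Q, n) = -40 - Q
j(R, c) = (-5 + c)²
(-23557 - 22578) + j(p(7, 8), 9)/(-3954) = (-23557 - 22578) + (-5 + 9)²/(-3954) = -46135 + 4²*(-1/3954) = -46135 + 16*(-1/3954) = -46135 - 8/1977 = -91208903/1977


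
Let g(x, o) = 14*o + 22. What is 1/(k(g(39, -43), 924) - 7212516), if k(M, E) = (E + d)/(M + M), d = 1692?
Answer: -145/1045815147 ≈ -1.3865e-7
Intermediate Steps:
g(x, o) = 22 + 14*o
k(M, E) = (1692 + E)/(2*M) (k(M, E) = (E + 1692)/(M + M) = (1692 + E)/((2*M)) = (1692 + E)*(1/(2*M)) = (1692 + E)/(2*M))
1/(k(g(39, -43), 924) - 7212516) = 1/((1692 + 924)/(2*(22 + 14*(-43))) - 7212516) = 1/((½)*2616/(22 - 602) - 7212516) = 1/((½)*2616/(-580) - 7212516) = 1/((½)*(-1/580)*2616 - 7212516) = 1/(-327/145 - 7212516) = 1/(-1045815147/145) = -145/1045815147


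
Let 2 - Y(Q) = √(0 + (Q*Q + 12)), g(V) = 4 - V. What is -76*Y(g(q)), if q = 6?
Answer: 152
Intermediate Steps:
Y(Q) = 2 - √(12 + Q²) (Y(Q) = 2 - √(0 + (Q*Q + 12)) = 2 - √(0 + (Q² + 12)) = 2 - √(0 + (12 + Q²)) = 2 - √(12 + Q²))
-76*Y(g(q)) = -76*(2 - √(12 + (4 - 1*6)²)) = -76*(2 - √(12 + (4 - 6)²)) = -76*(2 - √(12 + (-2)²)) = -76*(2 - √(12 + 4)) = -76*(2 - √16) = -76*(2 - 1*4) = -76*(2 - 4) = -76*(-2) = 152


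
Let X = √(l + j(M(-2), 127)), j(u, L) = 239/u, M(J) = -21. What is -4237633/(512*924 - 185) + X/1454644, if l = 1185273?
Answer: -4237633/472903 + √522700374/30547524 ≈ -8.9601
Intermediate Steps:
X = √522700374/21 (X = √(1185273 + 239/(-21)) = √(1185273 + 239*(-1/21)) = √(1185273 - 239/21) = √(24890494/21) = √522700374/21 ≈ 1088.7)
-4237633/(512*924 - 185) + X/1454644 = -4237633/(512*924 - 185) + (√522700374/21)/1454644 = -4237633/(473088 - 185) + (√522700374/21)*(1/1454644) = -4237633/472903 + √522700374/30547524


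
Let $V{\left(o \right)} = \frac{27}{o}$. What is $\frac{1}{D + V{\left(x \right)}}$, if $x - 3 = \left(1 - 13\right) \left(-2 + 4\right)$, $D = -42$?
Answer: $- \frac{7}{303} \approx -0.023102$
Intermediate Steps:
$x = -21$ ($x = 3 + \left(1 - 13\right) \left(-2 + 4\right) = 3 - 24 = -21$)
$\frac{1}{D + V{\left(x \right)}} = \frac{1}{-42 + \frac{27}{-21}} = \frac{1}{-42 + 27 \left(- \frac{1}{21}\right)} = \frac{1}{-42 - \frac{9}{7}} = \frac{1}{- \frac{303}{7}} = - \frac{7}{303}$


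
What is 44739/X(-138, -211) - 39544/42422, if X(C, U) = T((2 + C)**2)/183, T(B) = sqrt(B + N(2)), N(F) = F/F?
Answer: -19772/21211 + 8187237*sqrt(18497)/18497 ≈ 60198.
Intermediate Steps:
N(F) = 1
T(B) = sqrt(1 + B) (T(B) = sqrt(B + 1) = sqrt(1 + B))
X(C, U) = sqrt(1 + (2 + C)**2)/183
44739/X(-138, -211) - 39544/42422 = 44739/((sqrt(1 + (2 - 138)**2)/183)) - 39544/42422 = 44739/((sqrt(1 + (-136)**2)/183)) - 39544*1/42422 = 44739/((sqrt(1 + 18496)/183)) - 19772/21211 = 44739/((sqrt(18497)/183)) - 19772/21211 = 44739*(183*sqrt(18497)/18497) - 19772/21211 = 8187237*sqrt(18497)/18497 - 19772/21211 = -19772/21211 + 8187237*sqrt(18497)/18497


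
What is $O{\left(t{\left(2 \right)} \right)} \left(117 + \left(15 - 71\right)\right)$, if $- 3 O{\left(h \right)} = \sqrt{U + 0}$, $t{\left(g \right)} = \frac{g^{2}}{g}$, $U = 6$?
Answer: $- \frac{61 \sqrt{6}}{3} \approx -49.806$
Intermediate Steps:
$t{\left(g \right)} = g$
$O{\left(h \right)} = - \frac{\sqrt{6}}{3}$ ($O{\left(h \right)} = - \frac{\sqrt{6 + 0}}{3} = - \frac{\sqrt{6}}{3}$)
$O{\left(t{\left(2 \right)} \right)} \left(117 + \left(15 - 71\right)\right) = - \frac{\sqrt{6}}{3} \left(117 + \left(15 - 71\right)\right) = - \frac{\sqrt{6}}{3} \left(117 - 56\right) = - \frac{\sqrt{6}}{3} \cdot 61 = - \frac{61 \sqrt{6}}{3}$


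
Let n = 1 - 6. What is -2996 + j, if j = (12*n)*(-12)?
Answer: -2276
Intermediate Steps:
n = -5
j = 720 (j = (12*(-5))*(-12) = -60*(-12) = 720)
-2996 + j = -2996 + 720 = -2276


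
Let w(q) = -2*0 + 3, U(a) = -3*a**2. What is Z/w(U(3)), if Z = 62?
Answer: 62/3 ≈ 20.667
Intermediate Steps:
w(q) = 3 (w(q) = 0 + 3 = 3)
Z/w(U(3)) = 62/3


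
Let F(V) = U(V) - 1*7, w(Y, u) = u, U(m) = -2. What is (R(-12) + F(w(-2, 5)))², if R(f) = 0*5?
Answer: 81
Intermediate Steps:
R(f) = 0
F(V) = -9 (F(V) = -2 - 1*7 = -2 - 7 = -9)
(R(-12) + F(w(-2, 5)))² = (0 - 9)² = (-9)² = 81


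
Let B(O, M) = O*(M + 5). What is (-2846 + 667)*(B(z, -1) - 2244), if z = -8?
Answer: 4959404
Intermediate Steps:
B(O, M) = O*(5 + M)
(-2846 + 667)*(B(z, -1) - 2244) = (-2846 + 667)*(-8*(5 - 1) - 2244) = -2179*(-8*4 - 2244) = -2179*(-32 - 2244) = -2179*(-2276) = 4959404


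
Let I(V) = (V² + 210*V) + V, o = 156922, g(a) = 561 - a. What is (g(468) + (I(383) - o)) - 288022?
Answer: -217349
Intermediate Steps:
I(V) = V² + 211*V
(g(468) + (I(383) - o)) - 288022 = ((561 - 1*468) + (383*(211 + 383) - 1*156922)) - 288022 = ((561 - 468) + (383*594 - 156922)) - 288022 = (93 + (227502 - 156922)) - 288022 = (93 + 70580) - 288022 = 70673 - 288022 = -217349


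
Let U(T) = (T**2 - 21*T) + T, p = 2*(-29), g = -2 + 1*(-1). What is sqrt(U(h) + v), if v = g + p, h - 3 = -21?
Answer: sqrt(623) ≈ 24.960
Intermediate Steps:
g = -3 (g = -2 - 1 = -3)
p = -58
h = -18 (h = 3 - 21 = -18)
U(T) = T**2 - 20*T
v = -61 (v = -3 - 58 = -61)
sqrt(U(h) + v) = sqrt(-18*(-20 - 18) - 61) = sqrt(-18*(-38) - 61) = sqrt(684 - 61) = sqrt(623)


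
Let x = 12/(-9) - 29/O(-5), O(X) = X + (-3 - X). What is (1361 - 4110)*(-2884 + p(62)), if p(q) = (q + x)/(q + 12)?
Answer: 1759461713/222 ≈ 7.9255e+6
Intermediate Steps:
O(X) = -3
x = 25/3 (x = 12/(-9) - 29/(-3) = 12*(-1/9) - 29*(-1/3) = -4/3 + 29/3 = 25/3 ≈ 8.3333)
p(q) = (25/3 + q)/(12 + q) (p(q) = (q + 25/3)/(q + 12) = (25/3 + q)/(12 + q))
(1361 - 4110)*(-2884 + p(62)) = (1361 - 4110)*(-2884 + (25/3 + 62)/(12 + 62)) = -2749*(-2884 + (211/3)/74) = -2749*(-2884 + (1/74)*(211/3)) = -2749*(-2884 + 211/222) = -2749*(-640037/222) = 1759461713/222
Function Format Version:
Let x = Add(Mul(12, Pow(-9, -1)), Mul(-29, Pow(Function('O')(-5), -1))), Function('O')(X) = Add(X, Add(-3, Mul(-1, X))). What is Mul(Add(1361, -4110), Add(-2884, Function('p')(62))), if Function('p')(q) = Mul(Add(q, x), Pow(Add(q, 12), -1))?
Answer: Rational(1759461713, 222) ≈ 7.9255e+6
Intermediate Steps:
Function('O')(X) = -3
x = Rational(25, 3) (x = Add(Mul(12, Pow(-9, -1)), Mul(-29, Pow(-3, -1))) = Add(Mul(12, Rational(-1, 9)), Mul(-29, Rational(-1, 3))) = Add(Rational(-4, 3), Rational(29, 3)) = Rational(25, 3) ≈ 8.3333)
Function('p')(q) = Mul(Pow(Add(12, q), -1), Add(Rational(25, 3), q)) (Function('p')(q) = Mul(Add(q, Rational(25, 3)), Pow(Add(q, 12), -1)) = Mul(Add(Rational(25, 3), q), Pow(Add(12, q), -1)) = Mul(Pow(Add(12, q), -1), Add(Rational(25, 3), q)))
Mul(Add(1361, -4110), Add(-2884, Function('p')(62))) = Mul(Add(1361, -4110), Add(-2884, Mul(Pow(Add(12, 62), -1), Add(Rational(25, 3), 62)))) = Mul(-2749, Add(-2884, Mul(Pow(74, -1), Rational(211, 3)))) = Mul(-2749, Add(-2884, Mul(Rational(1, 74), Rational(211, 3)))) = Mul(-2749, Add(-2884, Rational(211, 222))) = Mul(-2749, Rational(-640037, 222)) = Rational(1759461713, 222)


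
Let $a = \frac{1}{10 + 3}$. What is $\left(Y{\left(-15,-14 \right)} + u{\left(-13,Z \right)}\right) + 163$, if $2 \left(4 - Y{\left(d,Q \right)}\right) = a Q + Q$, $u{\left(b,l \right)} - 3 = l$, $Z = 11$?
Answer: $\frac{2451}{13} \approx 188.54$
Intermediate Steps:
$u{\left(b,l \right)} = 3 + l$
$a = \frac{1}{13} \approx 0.076923$
$Y{\left(d,Q \right)} = 4 - \frac{7 Q}{13}$ ($Y{\left(d,Q \right)} = 4 - \frac{\frac{Q}{13} + Q}{2} = 4 - \frac{\frac{14}{13} Q}{2} = 4 - \frac{7 Q}{13}$)
$\left(Y{\left(-15,-14 \right)} + u{\left(-13,Z \right)}\right) + 163 = \left(\left(4 - - \frac{98}{13}\right) + \left(3 + 11\right)\right) + 163 = \left(\left(4 + \frac{98}{13}\right) + 14\right) + 163 = \left(\frac{150}{13} + 14\right) + 163 = \frac{332}{13} + 163 = \frac{2451}{13}$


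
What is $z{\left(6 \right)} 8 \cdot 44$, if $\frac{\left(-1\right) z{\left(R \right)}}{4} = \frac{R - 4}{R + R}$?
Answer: $- \frac{704}{3} \approx -234.67$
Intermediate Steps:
$z{\left(R \right)} = - \frac{2 \left(-4 + R\right)}{R}$ ($z{\left(R \right)} = - 4 \frac{R - 4}{R + R} = - 4 \frac{-4 + R}{2 R} = - \frac{2 \left(-4 + R\right)}{R}$)
$z{\left(6 \right)} 8 \cdot 44 = \left(-2 + \frac{8}{6}\right) 8 \cdot 44 = \left(-2 + 8 \cdot \frac{1}{6}\right) 8 \cdot 44 = \left(-2 + \frac{4}{3}\right) 8 \cdot 44 = \left(- \frac{2}{3}\right) 8 \cdot 44 = \left(- \frac{16}{3}\right) 44 = - \frac{704}{3}$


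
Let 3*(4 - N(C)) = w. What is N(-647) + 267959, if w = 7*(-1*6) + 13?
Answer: 803918/3 ≈ 2.6797e+5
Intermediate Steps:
w = -29 (w = 7*(-6) + 13 = -42 + 13 = -29)
N(C) = 41/3 (N(C) = 4 - ⅓*(-29) = 4 + 29/3 = 41/3)
N(-647) + 267959 = 41/3 + 267959 = 803918/3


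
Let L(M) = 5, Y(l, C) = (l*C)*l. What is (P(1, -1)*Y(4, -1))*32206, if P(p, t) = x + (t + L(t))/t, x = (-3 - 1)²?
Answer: -6183552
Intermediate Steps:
Y(l, C) = C*l² (Y(l, C) = (C*l)*l = C*l²)
x = 16 (x = (-4)² = 16)
P(p, t) = 16 + (5 + t)/t (P(p, t) = 16 + (t + 5)/t = 16 + (5 + t)/t)
(P(1, -1)*Y(4, -1))*32206 = ((17 + 5/(-1))*(-1*4²))*32206 = ((17 + 5*(-1))*(-1*16))*32206 = ((17 - 5)*(-16))*32206 = (12*(-16))*32206 = -192*32206 = -6183552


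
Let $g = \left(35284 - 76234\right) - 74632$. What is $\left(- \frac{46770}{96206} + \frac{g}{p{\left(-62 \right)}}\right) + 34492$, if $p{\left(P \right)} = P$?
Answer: $\frac{54213424494}{1491193} \approx 36356.0$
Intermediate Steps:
$g = -115582$ ($g = -40950 - 74632 = -115582$)
$\left(- \frac{46770}{96206} + \frac{g}{p{\left(-62 \right)}}\right) + 34492 = \left(- \frac{46770}{96206} - \frac{115582}{-62}\right) + 34492 = \left(\left(-46770\right) \frac{1}{96206} - - \frac{57791}{31}\right) + 34492 = \left(- \frac{23385}{48103} + \frac{57791}{31}\right) + 34492 = \frac{2779195538}{1491193} + 34492 = \frac{54213424494}{1491193}$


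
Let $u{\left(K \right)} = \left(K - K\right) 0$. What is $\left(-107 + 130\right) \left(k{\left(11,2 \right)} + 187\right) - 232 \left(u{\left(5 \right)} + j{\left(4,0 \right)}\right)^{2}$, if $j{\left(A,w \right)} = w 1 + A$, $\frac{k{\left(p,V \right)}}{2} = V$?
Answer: $681$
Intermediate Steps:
$k{\left(p,V \right)} = 2 V$
$u{\left(K \right)} = 0$ ($u{\left(K \right)} = 0 \cdot 0 = 0$)
$j{\left(A,w \right)} = A + w$ ($j{\left(A,w \right)} = w + A = A + w$)
$\left(-107 + 130\right) \left(k{\left(11,2 \right)} + 187\right) - 232 \left(u{\left(5 \right)} + j{\left(4,0 \right)}\right)^{2} = \left(-107 + 130\right) \left(2 \cdot 2 + 187\right) - 232 \left(0 + \left(4 + 0\right)\right)^{2} = 23 \left(4 + 187\right) - 232 \left(0 + 4\right)^{2} = 23 \cdot 191 - 232 \cdot 4^{2} = 4393 - 3712 = 681$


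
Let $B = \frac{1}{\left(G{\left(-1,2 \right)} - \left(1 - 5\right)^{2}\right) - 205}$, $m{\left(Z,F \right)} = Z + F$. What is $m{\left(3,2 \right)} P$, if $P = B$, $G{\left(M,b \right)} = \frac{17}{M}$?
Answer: $- \frac{5}{238} \approx -0.021008$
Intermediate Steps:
$m{\left(Z,F \right)} = F + Z$
$B = - \frac{1}{238}$ ($B = \frac{1}{\left(\frac{17}{-1} - \left(1 - 5\right)^{2}\right) - 205} = \frac{1}{\left(17 \left(-1\right) - \left(-4\right)^{2}\right) - 205} = \frac{1}{\left(-17 - 16\right) - 205} = \frac{1}{-33 - 205} = \frac{1}{-238} = - \frac{1}{238} \approx -0.0042017$)
$P = - \frac{1}{238} \approx -0.0042017$
$m{\left(3,2 \right)} P = \left(2 + 3\right) \left(- \frac{1}{238}\right) = 5 \left(- \frac{1}{238}\right) = - \frac{5}{238}$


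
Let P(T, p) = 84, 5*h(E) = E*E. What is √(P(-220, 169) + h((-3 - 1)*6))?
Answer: 2*√1245/5 ≈ 14.114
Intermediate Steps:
h(E) = E²/5 (h(E) = (E*E)/5 = E²/5)
√(P(-220, 169) + h((-3 - 1)*6)) = √(84 + ((-3 - 1)*6)²/5) = √(84 + (-4*6)²/5) = √(84 + (⅕)*(-24)²) = √(84 + (⅕)*576) = √(84 + 576/5) = √(996/5) = 2*√1245/5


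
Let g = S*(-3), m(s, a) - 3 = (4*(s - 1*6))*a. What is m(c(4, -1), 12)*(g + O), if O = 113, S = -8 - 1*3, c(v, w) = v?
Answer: -13578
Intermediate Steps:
m(s, a) = 3 + a*(-24 + 4*s) (m(s, a) = 3 + (4*(s - 1*6))*a = 3 + (4*(s - 6))*a = 3 + (4*(-6 + s))*a = 3 + (-24 + 4*s)*a = 3 + a*(-24 + 4*s))
S = -11 (S = -8 - 3 = -11)
g = 33 (g = -11*(-3) = 33)
m(c(4, -1), 12)*(g + O) = (3 - 24*12 + 4*12*4)*(33 + 113) = (3 - 288 + 192)*146 = -93*146 = -13578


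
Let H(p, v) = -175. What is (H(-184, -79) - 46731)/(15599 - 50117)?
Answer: 23453/17259 ≈ 1.3589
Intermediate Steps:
(H(-184, -79) - 46731)/(15599 - 50117) = (-175 - 46731)/(15599 - 50117) = -46906/(-34518) = -46906*(-1/34518) = 23453/17259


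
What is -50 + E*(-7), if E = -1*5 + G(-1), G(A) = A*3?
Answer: 6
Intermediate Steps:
G(A) = 3*A
E = -8 (E = -1*5 + 3*(-1) = -5 - 3 = -8)
-50 + E*(-7) = -50 - 8*(-7) = -50 + 56 = 6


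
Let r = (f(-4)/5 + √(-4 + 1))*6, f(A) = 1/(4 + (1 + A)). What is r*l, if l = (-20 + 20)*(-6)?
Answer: 0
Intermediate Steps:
f(A) = 1/(5 + A)
l = 0 (l = 0*(-6) = 0)
r = 6/5 + 6*I*√3 (r = (1/((5 - 4)*5) + √(-4 + 1))*6 = ((⅕)/1 + √(-3))*6 = (1*(⅕) + I*√3)*6 = (⅕ + I*√3)*6 = 6/5 + 6*I*√3 ≈ 1.2 + 10.392*I)
r*l = (6/5 + 6*I*√3)*0 = 0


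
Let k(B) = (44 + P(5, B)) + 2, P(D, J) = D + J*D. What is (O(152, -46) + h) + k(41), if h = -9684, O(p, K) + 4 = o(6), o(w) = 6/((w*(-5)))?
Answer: -47161/5 ≈ -9432.2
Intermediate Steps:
P(D, J) = D + D*J
o(w) = -6/(5*w) (o(w) = 6/((-5*w)) = 6*(-1/(5*w)) = -6/(5*w))
O(p, K) = -21/5 (O(p, K) = -4 - 6/5/6 = -4 - 6/5*⅙ = -4 - ⅕ = -21/5)
k(B) = 51 + 5*B (k(B) = (44 + 5*(1 + B)) + 2 = (44 + (5 + 5*B)) + 2 = (49 + 5*B) + 2 = 51 + 5*B)
(O(152, -46) + h) + k(41) = (-21/5 - 9684) + (51 + 5*41) = -48441/5 + (51 + 205) = -48441/5 + 256 = -47161/5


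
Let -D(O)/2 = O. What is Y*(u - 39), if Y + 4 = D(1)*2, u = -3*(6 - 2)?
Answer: 408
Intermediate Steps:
u = -12 (u = -3*4 = -12)
D(O) = -2*O
Y = -8 (Y = -4 - 2*1*2 = -4 - 2*2 = -4 - 4 = -8)
Y*(u - 39) = -8*(-12 - 39) = -8*(-51) = 408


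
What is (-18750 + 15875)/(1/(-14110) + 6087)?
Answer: -40566250/85887569 ≈ -0.47232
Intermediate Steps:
(-18750 + 15875)/(1/(-14110) + 6087) = -2875/(-1/14110 + 6087) = -2875/85887569/14110 = -2875*14110/85887569 = -40566250/85887569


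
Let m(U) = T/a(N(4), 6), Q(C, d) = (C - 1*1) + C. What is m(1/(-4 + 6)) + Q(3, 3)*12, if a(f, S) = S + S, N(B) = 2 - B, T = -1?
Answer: 719/12 ≈ 59.917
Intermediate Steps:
Q(C, d) = -1 + 2*C (Q(C, d) = (C - 1) + C = (-1 + C) + C = -1 + 2*C)
a(f, S) = 2*S
m(U) = -1/12 (m(U) = -1/(2*6) = -1/12)
m(1/(-4 + 6)) + Q(3, 3)*12 = -1/12 + (-1 + 2*3)*12 = -1/12 + (-1 + 6)*12 = -1/12 + 5*12 = -1/12 + 60 = 719/12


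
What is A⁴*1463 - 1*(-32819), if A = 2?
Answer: 56227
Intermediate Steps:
A⁴*1463 - 1*(-32819) = 2⁴*1463 - 1*(-32819) = 16*1463 + 32819 = 23408 + 32819 = 56227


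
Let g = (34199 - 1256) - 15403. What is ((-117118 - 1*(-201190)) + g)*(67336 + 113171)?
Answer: 18341677284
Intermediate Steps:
g = 17540 (g = 32943 - 15403 = 17540)
((-117118 - 1*(-201190)) + g)*(67336 + 113171) = ((-117118 - 1*(-201190)) + 17540)*(67336 + 113171) = ((-117118 + 201190) + 17540)*180507 = (84072 + 17540)*180507 = 101612*180507 = 18341677284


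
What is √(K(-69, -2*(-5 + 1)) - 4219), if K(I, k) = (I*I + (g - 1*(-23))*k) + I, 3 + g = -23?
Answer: √449 ≈ 21.190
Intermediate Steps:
g = -26 (g = -3 - 23 = -26)
K(I, k) = I + I² - 3*k (K(I, k) = (I*I + (-26 - 1*(-23))*k) + I = (I² + (-26 + 23)*k) + I = (I² - 3*k) + I = I + I² - 3*k)
√(K(-69, -2*(-5 + 1)) - 4219) = √((-69 + (-69)² - (-6)*(-5 + 1)) - 4219) = √((-69 + 4761 - (-6)*(-4)) - 4219) = √((-69 + 4761 - 3*8) - 4219) = √((-69 + 4761 - 24) - 4219) = √(4668 - 4219) = √449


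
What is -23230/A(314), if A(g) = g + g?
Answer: -11615/314 ≈ -36.990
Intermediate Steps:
A(g) = 2*g
-23230/A(314) = -23230/(2*314) = -23230/628 = -23230*1/628 = -11615/314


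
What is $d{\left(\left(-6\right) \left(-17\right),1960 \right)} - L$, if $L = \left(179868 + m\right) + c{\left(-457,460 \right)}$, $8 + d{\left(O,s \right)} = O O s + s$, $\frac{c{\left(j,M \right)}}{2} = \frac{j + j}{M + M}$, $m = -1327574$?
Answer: $\frac{4954544997}{230} \approx 2.1542 \cdot 10^{7}$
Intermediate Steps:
$c{\left(j,M \right)} = \frac{2 j}{M}$ ($c{\left(j,M \right)} = 2 \frac{j + j}{M + M} = 2 \frac{2 j}{2 M} = 2 \cdot 2 j \frac{1}{2 M} = 2 \frac{j}{M} = \frac{2 j}{M}$)
$d{\left(O,s \right)} = -8 + s + s O^{2}$ ($d{\left(O,s \right)} = -8 + \left(O O s + s\right) = -8 + \left(O^{2} s + s\right) = -8 + \left(s O^{2} + s\right) = -8 + \left(s + s O^{2}\right) = -8 + s + s O^{2}$)
$L = - \frac{263972837}{230}$ ($L = \left(179868 - 1327574\right) + 2 \left(-457\right) \frac{1}{460} = -1147706 + 2 \left(-457\right) \frac{1}{460} = -1147706 - \frac{457}{230} = - \frac{263972837}{230} \approx -1.1477 \cdot 10^{6}$)
$d{\left(\left(-6\right) \left(-17\right),1960 \right)} - L = \left(-8 + 1960 + 1960 \left(\left(-6\right) \left(-17\right)\right)^{2}\right) - - \frac{263972837}{230} = \left(-8 + 1960 + 1960 \cdot 102^{2}\right) + \frac{263972837}{230} = \left(-8 + 1960 + 1960 \cdot 10404\right) + \frac{263972837}{230} = \left(-8 + 1960 + 20391840\right) + \frac{263972837}{230} = 20393792 + \frac{263972837}{230} = \frac{4954544997}{230}$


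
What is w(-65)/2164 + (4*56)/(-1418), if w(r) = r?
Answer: -288453/1534276 ≈ -0.18801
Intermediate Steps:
w(-65)/2164 + (4*56)/(-1418) = -65/2164 + (4*56)/(-1418) = -65*1/2164 + 224*(-1/1418) = -65/2164 - 112/709 = -288453/1534276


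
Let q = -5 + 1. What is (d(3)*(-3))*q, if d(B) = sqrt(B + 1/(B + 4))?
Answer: 12*sqrt(154)/7 ≈ 21.274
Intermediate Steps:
d(B) = sqrt(B + 1/(4 + B))
q = -4
(d(3)*(-3))*q = (sqrt((1 + 3*(4 + 3))/(4 + 3))*(-3))*(-4) = (sqrt((1 + 3*7)/7)*(-3))*(-4) = (sqrt((1 + 21)/7)*(-3))*(-4) = (sqrt((1/7)*22)*(-3))*(-4) = (sqrt(22/7)*(-3))*(-4) = ((sqrt(154)/7)*(-3))*(-4) = -3*sqrt(154)/7*(-4) = 12*sqrt(154)/7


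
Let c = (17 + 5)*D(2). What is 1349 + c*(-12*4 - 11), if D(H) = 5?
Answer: -5141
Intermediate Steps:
c = 110 (c = (17 + 5)*5 = 22*5 = 110)
1349 + c*(-12*4 - 11) = 1349 + 110*(-12*4 - 11) = 1349 + 110*(-48 - 11) = 1349 + 110*(-59) = 1349 - 6490 = -5141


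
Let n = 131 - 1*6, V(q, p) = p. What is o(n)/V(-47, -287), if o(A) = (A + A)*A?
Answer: -31250/287 ≈ -108.89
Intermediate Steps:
n = 125 (n = 131 - 6 = 125)
o(A) = 2*A**2 (o(A) = (2*A)*A = 2*A**2)
o(n)/V(-47, -287) = (2*125**2)/(-287) = (2*15625)*(-1/287) = 31250*(-1/287) = -31250/287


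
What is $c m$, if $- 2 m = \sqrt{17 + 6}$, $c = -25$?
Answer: $\frac{25 \sqrt{23}}{2} \approx 59.948$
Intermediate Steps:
$m = - \frac{\sqrt{23}}{2}$ ($m = - \frac{\sqrt{17 + 6}}{2} = - \frac{\sqrt{23}}{2} \approx -2.3979$)
$c m = - 25 \left(- \frac{\sqrt{23}}{2}\right) = \frac{25 \sqrt{23}}{2}$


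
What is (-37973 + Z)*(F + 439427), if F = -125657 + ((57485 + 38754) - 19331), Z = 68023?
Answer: 11739873900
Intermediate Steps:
F = -48749 (F = -125657 + (96239 - 19331) = -125657 + 76908 = -48749)
(-37973 + Z)*(F + 439427) = (-37973 + 68023)*(-48749 + 439427) = 30050*390678 = 11739873900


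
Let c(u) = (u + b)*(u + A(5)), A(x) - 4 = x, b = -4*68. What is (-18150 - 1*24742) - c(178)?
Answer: -25314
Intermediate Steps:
b = -272
A(x) = 4 + x
c(u) = (-272 + u)*(9 + u) (c(u) = (u - 272)*(u + (4 + 5)) = (-272 + u)*(u + 9) = (-272 + u)*(9 + u))
(-18150 - 1*24742) - c(178) = (-18150 - 1*24742) - (-2448 + 178**2 - 263*178) = (-18150 - 24742) - (-2448 + 31684 - 46814) = -42892 - 1*(-17578) = -42892 + 17578 = -25314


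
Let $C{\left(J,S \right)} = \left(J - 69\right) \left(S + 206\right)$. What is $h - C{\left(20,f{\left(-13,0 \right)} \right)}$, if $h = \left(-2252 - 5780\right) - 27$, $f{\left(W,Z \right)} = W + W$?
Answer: $761$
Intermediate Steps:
$f{\left(W,Z \right)} = 2 W$
$C{\left(J,S \right)} = \left(-69 + J\right) \left(206 + S\right)$
$h = -8059$ ($h = -8032 - 27 = -8059$)
$h - C{\left(20,f{\left(-13,0 \right)} \right)} = -8059 - \left(-14214 - 69 \cdot 2 \left(-13\right) + 206 \cdot 20 + 20 \cdot 2 \left(-13\right)\right) = -8059 - \left(-14214 - -1794 + 4120 + 20 \left(-26\right)\right) = -8059 - \left(-14214 + 1794 + 4120 - 520\right) = -8059 - -8820 = -8059 + 8820 = 761$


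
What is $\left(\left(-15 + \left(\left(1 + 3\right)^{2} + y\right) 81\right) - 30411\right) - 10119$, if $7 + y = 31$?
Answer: $-37305$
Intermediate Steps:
$y = 24$ ($y = -7 + 31 = 24$)
$\left(\left(-15 + \left(\left(1 + 3\right)^{2} + y\right) 81\right) - 30411\right) - 10119 = \left(\left(-15 + \left(\left(1 + 3\right)^{2} + 24\right) 81\right) - 30411\right) - 10119 = \left(\left(-15 + \left(4^{2} + 24\right) 81\right) - 30411\right) - 10119 = \left(\left(-15 + \left(16 + 24\right) 81\right) - 30411\right) - 10119 = \left(\left(-15 + 40 \cdot 81\right) - 30411\right) - 10119 = \left(\left(-15 + 3240\right) - 30411\right) - 10119 = \left(3225 - 30411\right) - 10119 = -27186 - 10119 = -37305$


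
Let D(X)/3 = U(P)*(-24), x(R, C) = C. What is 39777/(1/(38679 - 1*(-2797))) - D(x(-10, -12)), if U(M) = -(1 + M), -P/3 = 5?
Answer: 1649791860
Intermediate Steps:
P = -15 (P = -3*5 = -15)
U(M) = -1 - M
D(X) = -1008 (D(X) = 3*((-1 - 1*(-15))*(-24)) = 3*((-1 + 15)*(-24)) = 3*(14*(-24)) = 3*(-336) = -1008)
39777/(1/(38679 - 1*(-2797))) - D(x(-10, -12)) = 39777/(1/(38679 - 1*(-2797))) - 1*(-1008) = 39777/(1/(38679 + 2797)) + 1008 = 39777/(1/41476) + 1008 = 39777*41476 + 1008 = 1649790852 + 1008 = 1649791860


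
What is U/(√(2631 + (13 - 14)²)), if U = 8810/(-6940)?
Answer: -881*√658/913304 ≈ -0.024744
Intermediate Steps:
U = -881/694 (U = 8810*(-1/6940) = -881/694 ≈ -1.2695)
U/(√(2631 + (13 - 14)²)) = -881/(694*√(2631 + (13 - 14)²)) = -881/(694*√(2631 + (-1)²)) = -881/(694*√(2631 + 1)) = -881*√658/1316/694 = -881*√658/913304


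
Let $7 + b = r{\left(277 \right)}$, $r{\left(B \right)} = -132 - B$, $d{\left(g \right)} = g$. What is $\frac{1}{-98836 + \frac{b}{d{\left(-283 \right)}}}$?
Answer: $- \frac{283}{27970172} \approx -1.0118 \cdot 10^{-5}$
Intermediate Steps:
$b = -416$ ($b = -7 - 409 = -416$)
$\frac{1}{-98836 + \frac{b}{d{\left(-283 \right)}}} = \frac{1}{-98836 - \frac{416}{-283}} = \frac{1}{-98836 - - \frac{416}{283}} = \frac{1}{-98836 + \frac{416}{283}} = \frac{1}{- \frac{27970172}{283}} = - \frac{283}{27970172}$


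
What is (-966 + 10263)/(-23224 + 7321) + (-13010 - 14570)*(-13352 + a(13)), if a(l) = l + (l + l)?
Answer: 648793877147/1767 ≈ 3.6717e+8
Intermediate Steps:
a(l) = 3*l (a(l) = l + 2*l = 3*l)
(-966 + 10263)/(-23224 + 7321) + (-13010 - 14570)*(-13352 + a(13)) = (-966 + 10263)/(-23224 + 7321) + (-13010 - 14570)*(-13352 + 3*13) = 9297/(-15903) - 27580*(-13352 + 39) = 9297*(-1/15903) - 27580*(-13313) = -1033/1767 + 367172540 = 648793877147/1767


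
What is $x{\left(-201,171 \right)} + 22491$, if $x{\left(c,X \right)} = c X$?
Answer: $-11880$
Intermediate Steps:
$x{\left(c,X \right)} = X c$
$x{\left(-201,171 \right)} + 22491 = 171 \left(-201\right) + 22491 = -34371 + 22491 = -11880$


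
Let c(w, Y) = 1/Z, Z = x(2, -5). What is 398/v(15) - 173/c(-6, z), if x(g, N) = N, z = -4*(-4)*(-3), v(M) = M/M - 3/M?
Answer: 2725/2 ≈ 1362.5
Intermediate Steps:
v(M) = 1 - 3/M
z = -48 (z = 16*(-3) = -48)
Z = -5
c(w, Y) = -⅕ (c(w, Y) = 1/(-5) = -⅕)
398/v(15) - 173/c(-6, z) = 398/(((-3 + 15)/15)) - 173/(-⅕) = 398/(((1/15)*12)) - 173*(-5) = 398/(⅘) + 865 = 398*(5/4) + 865 = 995/2 + 865 = 2725/2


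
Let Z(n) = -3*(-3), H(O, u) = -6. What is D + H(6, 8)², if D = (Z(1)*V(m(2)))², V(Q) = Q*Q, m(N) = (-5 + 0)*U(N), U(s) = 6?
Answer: 65610036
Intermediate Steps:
m(N) = -30 (m(N) = (-5 + 0)*6 = -5*6 = -30)
V(Q) = Q²
Z(n) = 9
D = 65610000 (D = (9*(-30)²)² = (9*900)² = 8100² = 65610000)
D + H(6, 8)² = 65610000 + (-6)² = 65610000 + 36 = 65610036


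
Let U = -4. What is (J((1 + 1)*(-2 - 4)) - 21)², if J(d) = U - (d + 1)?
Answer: 196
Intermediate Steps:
J(d) = -5 - d (J(d) = -4 - (d + 1) = -4 - (1 + d) = -4 + (-1 - d) = -5 - d)
(J((1 + 1)*(-2 - 4)) - 21)² = ((-5 - (1 + 1)*(-2 - 4)) - 21)² = ((-5 - 2*(-6)) - 21)² = ((-5 - 1*(-12)) - 21)² = ((-5 + 12) - 21)² = (7 - 21)² = (-14)² = 196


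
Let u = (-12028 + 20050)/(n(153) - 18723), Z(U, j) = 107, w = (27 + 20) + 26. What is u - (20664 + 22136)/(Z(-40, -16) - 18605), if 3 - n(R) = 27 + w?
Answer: 164276261/87033090 ≈ 1.8875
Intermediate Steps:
w = 73 (w = 47 + 26 = 73)
n(R) = -97 (n(R) = 3 - (27 + 73) = 3 - 1*100 = 3 - 100 = -97)
u = -4011/9410 (u = (-12028 + 20050)/(-97 - 18723) = 8022/(-18820) = 8022*(-1/18820) = -4011/9410 ≈ -0.42625)
u - (20664 + 22136)/(Z(-40, -16) - 18605) = -4011/9410 - (20664 + 22136)/(107 - 18605) = -4011/9410 - 42800/(-18498) = -4011/9410 - 42800*(-1)/18498 = -4011/9410 - 1*(-21400/9249) = -4011/9410 + 21400/9249 = 164276261/87033090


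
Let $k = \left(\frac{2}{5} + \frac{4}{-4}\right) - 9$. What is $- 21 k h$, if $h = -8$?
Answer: $- \frac{8064}{5} \approx -1612.8$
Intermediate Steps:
$k = - \frac{48}{5}$ ($k = \left(2 \cdot \frac{1}{5} + 4 \left(- \frac{1}{4}\right)\right) - 9 = \left(\frac{2}{5} - 1\right) - 9 = - \frac{3}{5} - 9 = - \frac{48}{5} \approx -9.6$)
$- 21 k h = \left(-21\right) \left(- \frac{48}{5}\right) \left(-8\right) = \frac{1008}{5} \left(-8\right) = - \frac{8064}{5}$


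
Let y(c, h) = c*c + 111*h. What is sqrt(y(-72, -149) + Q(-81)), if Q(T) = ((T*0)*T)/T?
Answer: I*sqrt(11355) ≈ 106.56*I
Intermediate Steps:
y(c, h) = c**2 + 111*h
Q(T) = 0 (Q(T) = (0*T)/T = 0/T = 0)
sqrt(y(-72, -149) + Q(-81)) = sqrt(((-72)**2 + 111*(-149)) + 0) = sqrt((5184 - 16539) + 0) = sqrt(-11355 + 0) = sqrt(-11355) = I*sqrt(11355)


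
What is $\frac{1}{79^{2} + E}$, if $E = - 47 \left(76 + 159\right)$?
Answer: $- \frac{1}{4804} \approx -0.00020816$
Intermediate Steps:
$E = -11045$ ($E = \left(-47\right) 235 = -11045$)
$\frac{1}{79^{2} + E} = \frac{1}{79^{2} - 11045} = \frac{1}{6241 - 11045} = \frac{1}{-4804} = - \frac{1}{4804}$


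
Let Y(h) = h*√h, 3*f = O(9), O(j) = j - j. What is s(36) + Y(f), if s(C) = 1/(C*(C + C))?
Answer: 1/2592 ≈ 0.00038580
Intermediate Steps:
O(j) = 0
f = 0 (f = (⅓)*0 = 0)
Y(h) = h^(3/2)
s(C) = 1/(2*C²) (s(C) = 1/(C*(2*C)) = 1/(2*C²))
s(36) + Y(f) = (½)/36² + 0^(3/2) = (½)*(1/1296) + 0 = 1/2592 + 0 = 1/2592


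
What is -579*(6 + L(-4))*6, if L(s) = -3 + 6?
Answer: -31266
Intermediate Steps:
L(s) = 3
-579*(6 + L(-4))*6 = -579*(6 + 3)*6 = -5211*6 = -579*54 = -31266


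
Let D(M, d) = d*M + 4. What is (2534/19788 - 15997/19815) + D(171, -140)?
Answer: -1564258877891/65349870 ≈ -23937.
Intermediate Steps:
D(M, d) = 4 + M*d (D(M, d) = M*d + 4 = 4 + M*d)
(2534/19788 - 15997/19815) + D(171, -140) = (2534/19788 - 15997/19815) + (4 + 171*(-140)) = (2534*(1/19788) - 15997*1/19815) + (4 - 23940) = (1267/9894 - 15997/19815) - 23936 = -44389571/65349870 - 23936 = -1564258877891/65349870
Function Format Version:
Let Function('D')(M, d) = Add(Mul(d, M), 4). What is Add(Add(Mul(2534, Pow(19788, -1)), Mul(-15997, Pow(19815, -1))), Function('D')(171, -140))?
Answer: Rational(-1564258877891, 65349870) ≈ -23937.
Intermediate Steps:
Function('D')(M, d) = Add(4, Mul(M, d)) (Function('D')(M, d) = Add(Mul(M, d), 4) = Add(4, Mul(M, d)))
Add(Add(Mul(2534, Pow(19788, -1)), Mul(-15997, Pow(19815, -1))), Function('D')(171, -140)) = Add(Add(Mul(2534, Pow(19788, -1)), Mul(-15997, Pow(19815, -1))), Add(4, Mul(171, -140))) = Add(Add(Mul(2534, Rational(1, 19788)), Mul(-15997, Rational(1, 19815))), Add(4, -23940)) = Add(Add(Rational(1267, 9894), Rational(-15997, 19815)), -23936) = Add(Rational(-44389571, 65349870), -23936) = Rational(-1564258877891, 65349870)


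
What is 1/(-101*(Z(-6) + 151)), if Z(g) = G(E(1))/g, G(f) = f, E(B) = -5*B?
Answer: -6/92011 ≈ -6.5210e-5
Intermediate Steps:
Z(g) = -5/g (Z(g) = (-5*1)/g = -5/g)
1/(-101*(Z(-6) + 151)) = 1/(-101*(-5/(-6) + 151)) = 1/(-101*(-5*(-⅙) + 151)) = 1/(-101*(⅚ + 151)) = 1/(-101*911/6) = 1/(-92011/6) = -6/92011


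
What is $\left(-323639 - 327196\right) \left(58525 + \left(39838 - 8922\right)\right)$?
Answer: $-58211333235$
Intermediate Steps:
$\left(-323639 - 327196\right) \left(58525 + \left(39838 - 8922\right)\right) = - 650835 \left(58525 + \left(39838 - 8922\right)\right) = - 650835 \left(58525 + 30916\right) = \left(-650835\right) 89441 = -58211333235$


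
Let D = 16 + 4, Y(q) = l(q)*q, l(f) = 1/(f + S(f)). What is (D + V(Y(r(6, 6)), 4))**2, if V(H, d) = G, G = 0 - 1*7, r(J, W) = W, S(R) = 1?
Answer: 169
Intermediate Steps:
l(f) = 1/(1 + f) (l(f) = 1/(f + 1) = 1/(1 + f))
G = -7 (G = 0 - 7 = -7)
Y(q) = q/(1 + q)
V(H, d) = -7
D = 20
(D + V(Y(r(6, 6)), 4))**2 = (20 - 7)**2 = 13**2 = 169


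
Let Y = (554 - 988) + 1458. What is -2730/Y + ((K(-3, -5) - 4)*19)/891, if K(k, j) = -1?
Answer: -1264855/456192 ≈ -2.7726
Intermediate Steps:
Y = 1024 (Y = -434 + 1458 = 1024)
-2730/Y + ((K(-3, -5) - 4)*19)/891 = -2730/1024 + ((-1 - 4)*19)/891 = -2730*1/1024 - 5*19*(1/891) = -1365/512 - 95*1/891 = -1365/512 - 95/891 = -1264855/456192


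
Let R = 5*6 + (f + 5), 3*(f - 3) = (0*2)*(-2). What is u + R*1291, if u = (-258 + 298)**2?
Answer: 50658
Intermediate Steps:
f = 3 (f = 3 + ((0*2)*(-2))/3 = 3 + (0*(-2))/3 = 3 + (1/3)*0 = 3 + 0 = 3)
u = 1600 (u = 40**2 = 1600)
R = 38 (R = 5*6 + (3 + 5) = 30 + 8 = 38)
u + R*1291 = 1600 + 38*1291 = 1600 + 49058 = 50658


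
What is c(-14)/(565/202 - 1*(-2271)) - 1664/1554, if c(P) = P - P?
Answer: -832/777 ≈ -1.0708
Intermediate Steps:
c(P) = 0
c(-14)/(565/202 - 1*(-2271)) - 1664/1554 = 0/(565/202 - 1*(-2271)) - 1664/1554 = 0/(565*(1/202) + 2271) - 1664*1/1554 = 0/(565/202 + 2271) - 832/777 = 0/(459307/202) - 832/777 = 0*(202/459307) - 832/777 = 0 - 832/777 = -832/777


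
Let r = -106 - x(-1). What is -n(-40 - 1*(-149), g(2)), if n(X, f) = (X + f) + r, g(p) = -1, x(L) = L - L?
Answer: -2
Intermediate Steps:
x(L) = 0
r = -106 (r = -106 - 1*0 = -106 + 0 = -106)
n(X, f) = -106 + X + f (n(X, f) = (X + f) - 106 = -106 + X + f)
-n(-40 - 1*(-149), g(2)) = -(-106 + (-40 - 1*(-149)) - 1) = -(-106 + (-40 + 149) - 1) = -(-106 + 109 - 1) = -1*2 = -2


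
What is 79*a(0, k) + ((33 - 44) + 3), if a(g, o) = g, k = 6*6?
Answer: -8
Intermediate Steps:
k = 36
79*a(0, k) + ((33 - 44) + 3) = 79*0 + ((33 - 44) + 3) = 0 + (-11 + 3) = 0 - 8 = -8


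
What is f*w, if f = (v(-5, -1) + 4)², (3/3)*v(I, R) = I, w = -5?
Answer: -5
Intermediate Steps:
v(I, R) = I
f = 1 (f = (-5 + 4)² = (-1)² = 1)
f*w = 1*(-5) = -5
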